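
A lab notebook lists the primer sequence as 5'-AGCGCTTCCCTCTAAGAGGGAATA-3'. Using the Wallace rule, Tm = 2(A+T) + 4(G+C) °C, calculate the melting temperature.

72°C

T=5, C=6, A=7, G=6
AT pairs contribute 12, GC pairs contribute 12.
Tm = 2(12) + 4(12) = 24 + 48 = 72°C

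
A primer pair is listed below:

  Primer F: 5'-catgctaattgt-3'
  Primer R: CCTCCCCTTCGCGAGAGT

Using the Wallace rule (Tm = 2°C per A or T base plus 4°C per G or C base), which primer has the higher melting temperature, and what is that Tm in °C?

Primer F: A+T=8, G+C=4 → Tm = 2(8)+4(4) = 32°C
Primer R: A+T=6, G+C=12 → Tm = 2(6)+4(12) = 60°C
32°C vs 60°C → primer R is higher.

Primer R, 60°C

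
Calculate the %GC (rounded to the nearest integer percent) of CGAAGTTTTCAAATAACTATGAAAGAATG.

C=3, G=5, T=8, A=13
G+C = 5 + 3 = 8 out of 29 bases
%GC = 8/29 × 100 = 27.59% ≈ 28%

28%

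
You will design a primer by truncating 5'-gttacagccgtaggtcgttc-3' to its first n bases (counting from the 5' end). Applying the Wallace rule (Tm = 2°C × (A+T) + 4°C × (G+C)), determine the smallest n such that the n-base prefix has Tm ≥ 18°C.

First 6 bases: GTTACA → Tm = 16°C (< 18°C)
First 7 bases: GTTACAG → Tm = 20°C (≥ 18°C)
Each additional base adds 2°C (A/T) or 4°C (G/C), so Tm is non-decreasing in n; n = 7 is the first length to reach 18°C.

n = 7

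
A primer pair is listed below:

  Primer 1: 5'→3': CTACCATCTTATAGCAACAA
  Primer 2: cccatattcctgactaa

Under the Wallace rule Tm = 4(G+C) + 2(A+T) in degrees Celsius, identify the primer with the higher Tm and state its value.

Primer 1, 54°C

Primer 1: A+T=13, G+C=7 → Tm = 2(13)+4(7) = 54°C
Primer 2: A+T=10, G+C=7 → Tm = 2(10)+4(7) = 48°C
54°C vs 48°C → primer 1 is higher.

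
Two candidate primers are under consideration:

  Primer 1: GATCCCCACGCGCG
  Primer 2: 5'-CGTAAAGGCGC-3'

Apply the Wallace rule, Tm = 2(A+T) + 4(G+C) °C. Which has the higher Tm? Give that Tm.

Primer 1: A+T=3, G+C=11 → Tm = 2(3)+4(11) = 50°C
Primer 2: A+T=4, G+C=7 → Tm = 2(4)+4(7) = 36°C
50°C vs 36°C → primer 1 is higher.

Primer 1, 50°C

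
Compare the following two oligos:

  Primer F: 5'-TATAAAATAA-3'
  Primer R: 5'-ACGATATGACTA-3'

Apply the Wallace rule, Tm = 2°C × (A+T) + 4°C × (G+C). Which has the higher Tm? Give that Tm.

Primer R, 32°C

Primer F: A+T=10, G+C=0 → Tm = 2(10)+4(0) = 20°C
Primer R: A+T=8, G+C=4 → Tm = 2(8)+4(4) = 32°C
20°C vs 32°C → primer R is higher.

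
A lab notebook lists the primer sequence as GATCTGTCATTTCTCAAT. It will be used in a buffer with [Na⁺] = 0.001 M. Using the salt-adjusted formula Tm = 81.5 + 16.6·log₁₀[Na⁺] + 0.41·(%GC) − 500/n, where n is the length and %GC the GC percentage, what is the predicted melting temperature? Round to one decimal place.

17.6°C

Length n = 18. Counting bases: T=8, A=4, C=4, G=2
G+C = 6, so %GC = 6/18 × 100 = 33.333%
Salt term: 16.6 × (-3) = -49.8
GC term: 0.41 × 33.333 = 13.667; length term: −500/18 = −27.778
Tm = 81.5 + (-49.8) + 13.667 − 27.778 = 17.589 → 17.6°C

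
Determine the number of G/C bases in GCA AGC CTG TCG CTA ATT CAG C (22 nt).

12

Base counts: A=5, C=7, G=5, T=5
Total G or C: 5 + 7 = 12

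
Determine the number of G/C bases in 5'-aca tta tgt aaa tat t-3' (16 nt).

2

C=1, G=1, T=7, A=7
G+C = 1 + 1 = 2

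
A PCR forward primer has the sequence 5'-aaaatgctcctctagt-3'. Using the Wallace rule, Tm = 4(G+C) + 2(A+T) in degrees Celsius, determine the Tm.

44°C

Base counts: A=5, T=5, G=2, C=4
A+T = 10, G+C = 6
Tm = 2×10 + 4×6 = 44°C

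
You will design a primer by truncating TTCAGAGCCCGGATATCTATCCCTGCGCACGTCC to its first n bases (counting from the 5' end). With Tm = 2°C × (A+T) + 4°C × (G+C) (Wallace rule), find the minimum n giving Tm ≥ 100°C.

n = 32

First 31 bases: TTCAGAGCCCGGATATCTATCCCTGCGCACG → Tm = 98°C (< 100°C)
First 32 bases: TTCAGAGCCCGGATATCTATCCCTGCGCACGT → Tm = 100°C (≥ 100°C)
Since every base adds ≥2°C, Tm only increases with n, so the threshold is first crossed at n = 32.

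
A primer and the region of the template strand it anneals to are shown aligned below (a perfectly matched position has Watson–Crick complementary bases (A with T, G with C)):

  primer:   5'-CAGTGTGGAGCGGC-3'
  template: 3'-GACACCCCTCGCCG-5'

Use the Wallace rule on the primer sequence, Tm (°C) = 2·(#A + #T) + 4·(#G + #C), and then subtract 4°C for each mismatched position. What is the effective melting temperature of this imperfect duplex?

Primer base counts: A=2, T=2, G=7, C=3 → A+T=4, G+C=10
Perfect-match Tm = 2(4) + 4(10) = 8 + 40 = 48°C
Mismatches (positions where the bases are not complementary): 2 (at positions 2, 6)
Effective Tm = 48 − 2×4 = 48 − 8 = 40°C

40°C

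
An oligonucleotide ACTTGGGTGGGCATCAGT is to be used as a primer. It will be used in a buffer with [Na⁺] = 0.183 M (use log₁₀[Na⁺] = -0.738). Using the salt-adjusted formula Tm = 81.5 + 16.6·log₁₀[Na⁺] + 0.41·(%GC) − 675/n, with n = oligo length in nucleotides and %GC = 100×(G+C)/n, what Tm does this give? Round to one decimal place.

Length n = 18. Scanning the sequence gives A=3, G=7, C=3, T=5.
G+C = 10, so %GC = 10/18 × 100 = 55.556%
Salt term: 16.6 × (-0.738) = -12.251
GC term: 0.41 × 55.556 = 22.778; length term: −675/18 = −37.5
Tm = 81.5 + (-12.251) + 22.778 − 37.5 = 54.527 → 54.5°C

54.5°C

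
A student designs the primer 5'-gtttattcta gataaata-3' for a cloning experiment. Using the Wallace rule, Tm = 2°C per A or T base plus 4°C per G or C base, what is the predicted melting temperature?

C=1, A=7, G=2, T=8
A+T = 15, G+C = 3
Tm = 2×15 + 4×3 = 42°C

42°C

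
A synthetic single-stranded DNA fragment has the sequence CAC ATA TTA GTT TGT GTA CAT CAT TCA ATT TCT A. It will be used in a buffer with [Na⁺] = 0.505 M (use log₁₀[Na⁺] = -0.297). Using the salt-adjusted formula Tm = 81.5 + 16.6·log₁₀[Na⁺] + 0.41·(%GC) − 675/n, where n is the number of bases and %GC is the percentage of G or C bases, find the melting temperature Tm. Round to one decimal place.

Length n = 34. Base counts: G=3, A=10, C=6, T=15
G+C = 9, so %GC = 9/34 × 100 = 26.471%
Salt term: 16.6 × (-0.297) = -4.93
GC term: 0.41 × 26.471 = 10.853; length term: −675/34 = −19.853
Tm = 81.5 + (-4.93) + 10.853 − 19.853 = 67.57 → 67.6°C

67.6°C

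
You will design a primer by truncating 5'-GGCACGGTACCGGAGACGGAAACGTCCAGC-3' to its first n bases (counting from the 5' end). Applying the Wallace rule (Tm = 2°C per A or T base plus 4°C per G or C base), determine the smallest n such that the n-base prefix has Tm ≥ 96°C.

n = 29

First 28 bases: GGCACGGTACCGGAGACGGAAACGTCCA → Tm = 92°C (< 96°C)
First 29 bases: GGCACGGTACCGGAGACGGAAACGTCCAG → Tm = 96°C (≥ 96°C)
Since every base adds ≥2°C, Tm only increases with n, so the threshold is first crossed at n = 29.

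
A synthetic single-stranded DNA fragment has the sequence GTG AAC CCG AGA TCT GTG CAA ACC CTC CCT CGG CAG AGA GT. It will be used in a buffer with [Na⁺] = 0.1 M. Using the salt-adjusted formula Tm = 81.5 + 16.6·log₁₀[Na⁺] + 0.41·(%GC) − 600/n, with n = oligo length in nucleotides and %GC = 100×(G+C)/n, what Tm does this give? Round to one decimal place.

Length n = 41. Counting bases: T=7, A=10, C=13, G=11
G+C = 24, so %GC = 24/41 × 100 = 58.537%
Salt term: 16.6 × (-1) = -16.6
GC term: 0.41 × 58.537 = 24; length term: −600/41 = −14.634
Tm = 81.5 + (-16.6) + 24 − 14.634 = 74.266 → 74.3°C

74.3°C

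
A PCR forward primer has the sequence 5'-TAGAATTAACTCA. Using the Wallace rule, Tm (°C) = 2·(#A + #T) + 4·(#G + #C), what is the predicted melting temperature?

32°C

Scanning the sequence gives C=2, A=6, T=4, G=1.
So N_AT = 10 and N_GC = 3.
Tm = 2(10) + 4(3) = 20 + 12 = 32°C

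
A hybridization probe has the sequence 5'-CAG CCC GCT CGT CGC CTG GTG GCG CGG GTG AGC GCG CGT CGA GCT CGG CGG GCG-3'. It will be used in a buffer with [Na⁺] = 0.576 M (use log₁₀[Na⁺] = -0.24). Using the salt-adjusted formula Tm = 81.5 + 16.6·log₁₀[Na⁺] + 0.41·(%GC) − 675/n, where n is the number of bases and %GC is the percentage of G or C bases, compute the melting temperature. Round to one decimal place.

98.4°C

Length n = 54. Scanning the sequence gives A=3, T=7, C=19, G=25.
G+C = 44, so %GC = 44/54 × 100 = 81.481%
Salt term: 16.6 × (-0.24) = -3.984
GC term: 0.41 × 81.481 = 33.407; length term: −675/54 = −12.5
Tm = 81.5 + (-3.984) + 33.407 − 12.5 = 98.423 → 98.4°C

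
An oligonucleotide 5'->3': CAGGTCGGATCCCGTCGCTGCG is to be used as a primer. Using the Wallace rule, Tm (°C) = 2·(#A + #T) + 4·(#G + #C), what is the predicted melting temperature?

76°C

Counting bases: T=4, G=8, C=8, A=2
AT pairs contribute 6, GC pairs contribute 16.
Tm = 2×6 + 4×16 = 76°C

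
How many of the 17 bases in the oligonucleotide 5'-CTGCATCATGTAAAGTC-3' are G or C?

G=3, C=4, A=5, T=5
G+C = 3 + 4 = 7

7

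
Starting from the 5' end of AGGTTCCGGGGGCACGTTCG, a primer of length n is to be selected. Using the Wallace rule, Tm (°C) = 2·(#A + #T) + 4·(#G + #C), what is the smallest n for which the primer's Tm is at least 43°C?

n = 13

First 12 bases: AGGTTCCGGGGG → Tm = 42°C (< 43°C)
First 13 bases: AGGTTCCGGGGGC → Tm = 46°C (≥ 43°C)
Since every base adds ≥2°C, Tm only increases with n, so the threshold is first crossed at n = 13.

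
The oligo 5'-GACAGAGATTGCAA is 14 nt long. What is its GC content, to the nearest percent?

43%

Base counts: T=2, G=4, A=6, C=2
G+C = 4 + 2 = 6 out of 14 bases
%GC = 6/14 × 100 = 42.86% ≈ 43%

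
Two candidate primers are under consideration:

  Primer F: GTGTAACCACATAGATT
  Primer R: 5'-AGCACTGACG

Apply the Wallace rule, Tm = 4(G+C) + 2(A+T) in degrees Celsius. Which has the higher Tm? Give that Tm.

Primer F: A+T=11, G+C=6 → Tm = 2(11)+4(6) = 46°C
Primer R: A+T=4, G+C=6 → Tm = 2(4)+4(6) = 32°C
46°C vs 32°C → primer F is higher.

Primer F, 46°C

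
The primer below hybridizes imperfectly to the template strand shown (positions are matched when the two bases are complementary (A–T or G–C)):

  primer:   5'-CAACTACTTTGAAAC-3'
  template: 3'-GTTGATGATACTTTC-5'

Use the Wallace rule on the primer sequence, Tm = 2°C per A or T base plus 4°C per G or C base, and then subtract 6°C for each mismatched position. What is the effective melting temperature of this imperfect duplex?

Primer base counts: A=6, T=4, G=1, C=4 → A+T=10, G+C=5
Perfect-match Tm = 2(10) + 4(5) = 20 + 20 = 40°C
Mismatches (positions where the bases are not complementary): 2 (at positions 9, 15)
Effective Tm = 40 − 2×6 = 40 − 12 = 28°C

28°C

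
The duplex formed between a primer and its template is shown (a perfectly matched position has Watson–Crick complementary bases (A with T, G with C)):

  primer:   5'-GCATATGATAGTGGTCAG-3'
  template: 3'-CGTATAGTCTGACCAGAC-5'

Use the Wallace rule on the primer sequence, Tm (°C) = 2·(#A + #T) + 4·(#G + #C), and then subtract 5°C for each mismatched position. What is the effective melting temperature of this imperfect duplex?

Primer base counts: A=5, T=5, G=6, C=2 → A+T=10, G+C=8
Perfect-match Tm = 2(10) + 4(8) = 20 + 32 = 52°C
Mismatches (positions where the bases are not complementary): 4 (at positions 7, 9, 11, 17)
Effective Tm = 52 − 4×5 = 52 − 20 = 32°C

32°C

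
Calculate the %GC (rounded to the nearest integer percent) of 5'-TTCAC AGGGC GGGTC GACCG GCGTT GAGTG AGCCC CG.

70%

Counting bases: C=11, T=6, A=5, G=15
G+C = 15 + 11 = 26 out of 37 bases
%GC = 26/37 × 100 = 70.27% ≈ 70%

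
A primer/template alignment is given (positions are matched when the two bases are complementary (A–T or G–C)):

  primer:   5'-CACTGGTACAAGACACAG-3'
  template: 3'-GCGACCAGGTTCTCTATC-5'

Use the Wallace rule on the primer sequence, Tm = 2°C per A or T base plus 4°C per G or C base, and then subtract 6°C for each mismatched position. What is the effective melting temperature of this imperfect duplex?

30°C

Primer base counts: A=7, T=2, G=4, C=5 → A+T=9, G+C=9
Perfect-match Tm = 2(9) + 4(9) = 18 + 36 = 54°C
Mismatches (positions where the bases are not complementary): 4 (at positions 2, 8, 14, 16)
Effective Tm = 54 − 4×6 = 54 − 24 = 30°C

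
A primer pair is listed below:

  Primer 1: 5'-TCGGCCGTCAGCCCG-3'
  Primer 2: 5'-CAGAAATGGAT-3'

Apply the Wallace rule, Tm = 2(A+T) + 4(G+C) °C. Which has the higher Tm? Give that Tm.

Primer 1: A+T=3, G+C=12 → Tm = 2(3)+4(12) = 54°C
Primer 2: A+T=7, G+C=4 → Tm = 2(7)+4(4) = 30°C
54°C vs 30°C → primer 1 is higher.

Primer 1, 54°C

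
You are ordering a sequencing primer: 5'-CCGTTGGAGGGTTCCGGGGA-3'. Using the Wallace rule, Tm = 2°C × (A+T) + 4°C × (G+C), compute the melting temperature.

68°C

Base counts: C=4, A=2, G=10, T=4
AT pairs contribute 6, GC pairs contribute 14.
Tm = 2×6 + 4×14 = 68°C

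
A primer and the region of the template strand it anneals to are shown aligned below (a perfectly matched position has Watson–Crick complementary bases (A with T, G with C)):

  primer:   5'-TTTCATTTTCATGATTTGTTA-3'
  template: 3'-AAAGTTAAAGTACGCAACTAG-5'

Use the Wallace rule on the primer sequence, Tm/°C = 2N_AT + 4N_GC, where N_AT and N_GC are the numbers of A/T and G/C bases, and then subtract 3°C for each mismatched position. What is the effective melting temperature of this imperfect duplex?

35°C

Primer base counts: A=4, T=13, G=2, C=2 → A+T=17, G+C=4
Perfect-match Tm = 2(17) + 4(4) = 34 + 16 = 50°C
Mismatches (positions where the bases are not complementary): 5 (at positions 6, 14, 15, 19, 21)
Effective Tm = 50 − 5×3 = 50 − 15 = 35°C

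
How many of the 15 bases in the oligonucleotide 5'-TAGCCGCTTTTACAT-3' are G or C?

A=3, T=6, C=4, G=2
Total G or C: 2 + 4 = 6

6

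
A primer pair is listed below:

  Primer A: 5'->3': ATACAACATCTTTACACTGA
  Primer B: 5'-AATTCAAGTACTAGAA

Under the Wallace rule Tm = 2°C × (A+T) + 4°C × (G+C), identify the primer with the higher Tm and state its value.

Primer A, 52°C

Primer A: A+T=14, G+C=6 → Tm = 2(14)+4(6) = 52°C
Primer B: A+T=12, G+C=4 → Tm = 2(12)+4(4) = 40°C
52°C vs 40°C → primer A is higher.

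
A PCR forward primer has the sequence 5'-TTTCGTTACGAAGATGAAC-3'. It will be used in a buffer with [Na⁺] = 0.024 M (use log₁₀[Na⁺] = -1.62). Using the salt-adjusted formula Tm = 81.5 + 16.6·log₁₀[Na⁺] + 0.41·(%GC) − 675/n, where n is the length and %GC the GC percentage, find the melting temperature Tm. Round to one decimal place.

Length n = 19. Scanning the sequence gives T=6, C=3, G=4, A=6.
G+C = 7, so %GC = 7/19 × 100 = 36.842%
Salt term: 16.6 × (-1.62) = -26.892
GC term: 0.41 × 36.842 = 15.105; length term: −675/19 = −35.526
Tm = 81.5 + (-26.892) + 15.105 − 35.526 = 34.187 → 34.2°C

34.2°C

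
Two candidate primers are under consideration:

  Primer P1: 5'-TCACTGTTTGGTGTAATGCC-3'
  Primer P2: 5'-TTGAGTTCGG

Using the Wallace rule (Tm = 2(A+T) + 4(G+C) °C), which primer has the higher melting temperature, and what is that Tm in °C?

Primer P1: A+T=11, G+C=9 → Tm = 2(11)+4(9) = 58°C
Primer P2: A+T=5, G+C=5 → Tm = 2(5)+4(5) = 30°C
58°C vs 30°C → primer P1 is higher.

Primer P1, 58°C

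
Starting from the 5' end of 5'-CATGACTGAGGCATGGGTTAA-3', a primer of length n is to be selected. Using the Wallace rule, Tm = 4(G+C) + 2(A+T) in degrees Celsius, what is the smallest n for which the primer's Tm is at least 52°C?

First 16 bases: CATGACTGAGGCATGG → Tm = 50°C (< 52°C)
First 17 bases: CATGACTGAGGCATGGG → Tm = 54°C (≥ 52°C)
Each additional base adds 2°C (A/T) or 4°C (G/C), so Tm is non-decreasing in n; n = 17 is the first length to reach 52°C.

n = 17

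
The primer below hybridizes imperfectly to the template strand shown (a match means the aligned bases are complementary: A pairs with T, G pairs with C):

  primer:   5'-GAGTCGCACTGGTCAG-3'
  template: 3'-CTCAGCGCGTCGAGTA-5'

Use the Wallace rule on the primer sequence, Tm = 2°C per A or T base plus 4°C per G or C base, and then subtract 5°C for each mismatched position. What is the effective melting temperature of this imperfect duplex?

Primer base counts: A=3, T=3, G=6, C=4 → A+T=6, G+C=10
Perfect-match Tm = 2(6) + 4(10) = 12 + 40 = 52°C
Mismatches (positions where the bases are not complementary): 4 (at positions 8, 10, 12, 16)
Effective Tm = 52 − 4×5 = 52 − 20 = 32°C

32°C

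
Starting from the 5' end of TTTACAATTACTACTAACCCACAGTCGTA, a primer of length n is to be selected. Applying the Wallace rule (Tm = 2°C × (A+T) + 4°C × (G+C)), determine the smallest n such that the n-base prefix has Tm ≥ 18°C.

n = 8

First 7 bases: TTTACAA → Tm = 16°C (< 18°C)
First 8 bases: TTTACAAT → Tm = 18°C (≥ 18°C)
Since every base adds ≥2°C, Tm only increases with n, so the threshold is first crossed at n = 8.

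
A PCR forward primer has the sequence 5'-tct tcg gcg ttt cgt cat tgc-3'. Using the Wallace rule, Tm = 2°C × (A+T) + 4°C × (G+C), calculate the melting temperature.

64°C

Base counts: A=1, G=5, C=6, T=9
A+T = 10, G+C = 11
Tm = 4·11 + 2·10 = 44 + 20 = 64°C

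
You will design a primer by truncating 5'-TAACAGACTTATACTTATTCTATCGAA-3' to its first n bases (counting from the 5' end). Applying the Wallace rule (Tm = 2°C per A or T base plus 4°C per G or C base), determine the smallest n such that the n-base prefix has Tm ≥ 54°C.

First 21 bases: TAACAGACTTATACTTATTCT → Tm = 52°C (< 54°C)
First 22 bases: TAACAGACTTATACTTATTCTA → Tm = 54°C (≥ 54°C)
Since every base adds ≥2°C, Tm only increases with n, so the threshold is first crossed at n = 22.

n = 22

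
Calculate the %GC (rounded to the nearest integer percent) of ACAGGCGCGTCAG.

69%

Base counts: C=4, G=5, A=3, T=1
G+C = 5 + 4 = 9 out of 13 bases
%GC = 9/13 × 100 = 69.23% ≈ 69%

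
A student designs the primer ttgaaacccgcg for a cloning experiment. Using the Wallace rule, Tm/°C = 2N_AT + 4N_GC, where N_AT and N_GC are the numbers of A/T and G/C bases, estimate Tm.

Base counts: T=2, G=3, C=4, A=3
A+T = 5, G+C = 7
Tm = 2×5 + 4×7 = 38°C

38°C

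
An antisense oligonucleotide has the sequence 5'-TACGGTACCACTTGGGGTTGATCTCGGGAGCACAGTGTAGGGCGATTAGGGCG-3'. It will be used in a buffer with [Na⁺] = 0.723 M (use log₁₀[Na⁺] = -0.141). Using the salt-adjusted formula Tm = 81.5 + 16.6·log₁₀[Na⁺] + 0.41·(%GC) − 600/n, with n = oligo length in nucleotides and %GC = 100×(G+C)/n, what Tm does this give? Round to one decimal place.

91.8°C

Length n = 53. Scanning the sequence gives T=12, G=21, A=10, C=10.
G+C = 31, so %GC = 31/53 × 100 = 58.491%
Salt term: 16.6 × (-0.141) = -2.341
GC term: 0.41 × 58.491 = 23.981; length term: −600/53 = −11.321
Tm = 81.5 + (-2.341) + 23.981 − 11.321 = 91.819 → 91.8°C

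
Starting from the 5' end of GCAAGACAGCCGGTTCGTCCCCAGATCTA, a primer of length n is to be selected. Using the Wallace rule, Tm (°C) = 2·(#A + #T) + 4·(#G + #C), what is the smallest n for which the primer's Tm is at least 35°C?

n = 11

First 10 bases: GCAAGACAGC → Tm = 32°C (< 35°C)
First 11 bases: GCAAGACAGCC → Tm = 36°C (≥ 35°C)
Since every base adds ≥2°C, Tm only increases with n, so the threshold is first crossed at n = 11.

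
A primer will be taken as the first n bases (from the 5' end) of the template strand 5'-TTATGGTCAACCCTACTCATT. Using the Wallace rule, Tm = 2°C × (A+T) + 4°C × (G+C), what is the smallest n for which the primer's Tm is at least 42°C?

n = 15

First 14 bases: TTATGGTCAACCCT → Tm = 40°C (< 42°C)
First 15 bases: TTATGGTCAACCCTA → Tm = 42°C (≥ 42°C)
Since every base adds ≥2°C, Tm only increases with n, so the threshold is first crossed at n = 15.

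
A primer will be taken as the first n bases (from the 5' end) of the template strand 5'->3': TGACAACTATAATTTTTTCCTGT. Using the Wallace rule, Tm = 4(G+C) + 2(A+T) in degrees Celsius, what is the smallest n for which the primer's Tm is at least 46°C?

n = 19

First 18 bases: TGACAACTATAATTTTTT → Tm = 42°C (< 46°C)
First 19 bases: TGACAACTATAATTTTTTC → Tm = 46°C (≥ 46°C)
Since every base adds ≥2°C, Tm only increases with n, so the threshold is first crossed at n = 19.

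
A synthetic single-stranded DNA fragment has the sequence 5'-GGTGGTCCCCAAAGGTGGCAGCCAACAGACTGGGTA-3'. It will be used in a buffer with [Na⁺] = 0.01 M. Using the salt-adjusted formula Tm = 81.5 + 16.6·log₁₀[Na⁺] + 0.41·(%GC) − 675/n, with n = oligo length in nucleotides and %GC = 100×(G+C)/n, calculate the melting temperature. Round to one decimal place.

Length n = 36. Counting bases: T=5, C=9, A=9, G=13
G+C = 22, so %GC = 22/36 × 100 = 61.111%
Salt term: 16.6 × (-2) = -33.2
GC term: 0.41 × 61.111 = 25.056; length term: −675/36 = −18.75
Tm = 81.5 + (-33.2) + 25.056 − 18.75 = 54.606 → 54.6°C

54.6°C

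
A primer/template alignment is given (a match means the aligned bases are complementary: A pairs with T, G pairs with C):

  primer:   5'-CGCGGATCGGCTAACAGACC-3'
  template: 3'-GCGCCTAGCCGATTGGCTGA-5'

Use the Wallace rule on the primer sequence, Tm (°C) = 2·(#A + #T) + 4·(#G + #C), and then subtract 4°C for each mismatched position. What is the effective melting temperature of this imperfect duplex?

58°C

Primer base counts: A=5, T=2, G=6, C=7 → A+T=7, G+C=13
Perfect-match Tm = 2(7) + 4(13) = 14 + 52 = 66°C
Mismatches (positions where the bases are not complementary): 2 (at positions 16, 20)
Effective Tm = 66 − 2×4 = 66 − 8 = 58°C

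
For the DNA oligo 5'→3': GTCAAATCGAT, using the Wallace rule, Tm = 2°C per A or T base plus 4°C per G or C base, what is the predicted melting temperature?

30°C

Scanning the sequence gives C=2, G=2, A=4, T=3.
So N_AT = 7 and N_GC = 4.
Tm = 4·4 + 2·7 = 16 + 14 = 30°C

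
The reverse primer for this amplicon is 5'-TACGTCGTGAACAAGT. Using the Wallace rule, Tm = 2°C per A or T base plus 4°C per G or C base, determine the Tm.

Scanning the sequence gives G=4, T=4, C=3, A=5.
AT pairs contribute 9, GC pairs contribute 7.
Tm = 2(9) + 4(7) = 18 + 28 = 46°C

46°C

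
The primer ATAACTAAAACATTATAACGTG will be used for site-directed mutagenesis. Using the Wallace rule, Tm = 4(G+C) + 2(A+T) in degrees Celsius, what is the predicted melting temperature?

Scanning the sequence gives T=6, G=2, A=11, C=3.
AT pairs contribute 17, GC pairs contribute 5.
Tm = 4·5 + 2·17 = 20 + 34 = 54°C

54°C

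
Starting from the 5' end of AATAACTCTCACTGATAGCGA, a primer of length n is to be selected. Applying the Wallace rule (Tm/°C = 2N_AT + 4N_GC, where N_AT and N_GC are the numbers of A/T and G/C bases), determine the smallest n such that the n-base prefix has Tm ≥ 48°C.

n = 18

First 17 bases: AATAACTCTCACTGATA → Tm = 44°C (< 48°C)
First 18 bases: AATAACTCTCACTGATAG → Tm = 48°C (≥ 48°C)
Since every base adds ≥2°C, Tm only increases with n, so the threshold is first crossed at n = 18.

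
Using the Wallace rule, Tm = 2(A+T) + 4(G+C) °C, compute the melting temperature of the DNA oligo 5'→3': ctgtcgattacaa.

Base counts: A=4, T=4, C=3, G=2
A+T = 8, G+C = 5
Tm = 4·5 + 2·8 = 20 + 16 = 36°C

36°C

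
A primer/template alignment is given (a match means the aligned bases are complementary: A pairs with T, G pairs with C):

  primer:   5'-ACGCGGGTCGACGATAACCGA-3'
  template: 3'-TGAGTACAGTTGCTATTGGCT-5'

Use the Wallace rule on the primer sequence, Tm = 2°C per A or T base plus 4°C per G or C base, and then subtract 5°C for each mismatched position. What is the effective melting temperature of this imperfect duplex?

Primer base counts: A=6, T=2, G=7, C=6 → A+T=8, G+C=13
Perfect-match Tm = 2(8) + 4(13) = 16 + 52 = 68°C
Mismatches (positions where the bases are not complementary): 4 (at positions 3, 5, 6, 10)
Effective Tm = 68 − 4×5 = 68 − 20 = 48°C

48°C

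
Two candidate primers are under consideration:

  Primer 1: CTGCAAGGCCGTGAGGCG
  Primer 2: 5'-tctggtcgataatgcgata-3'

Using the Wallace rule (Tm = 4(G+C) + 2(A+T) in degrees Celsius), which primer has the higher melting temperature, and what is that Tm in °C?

Primer 1, 62°C

Primer 1: A+T=5, G+C=13 → Tm = 2(5)+4(13) = 62°C
Primer 2: A+T=11, G+C=8 → Tm = 2(11)+4(8) = 54°C
62°C vs 54°C → primer 1 is higher.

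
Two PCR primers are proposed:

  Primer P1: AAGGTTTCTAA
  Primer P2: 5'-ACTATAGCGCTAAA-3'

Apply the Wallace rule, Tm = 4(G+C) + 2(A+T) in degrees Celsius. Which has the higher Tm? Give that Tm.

Primer P2, 38°C

Primer P1: A+T=8, G+C=3 → Tm = 2(8)+4(3) = 28°C
Primer P2: A+T=9, G+C=5 → Tm = 2(9)+4(5) = 38°C
28°C vs 38°C → primer P2 is higher.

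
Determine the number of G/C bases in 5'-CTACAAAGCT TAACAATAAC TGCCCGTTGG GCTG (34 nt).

Scanning the sequence gives G=7, A=10, T=8, C=9.
Total G or C: 7 + 9 = 16

16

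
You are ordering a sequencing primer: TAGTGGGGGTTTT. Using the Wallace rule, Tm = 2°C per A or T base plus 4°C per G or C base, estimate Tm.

Scanning the sequence gives G=6, T=6, C=0, A=1.
AT pairs contribute 7, GC pairs contribute 6.
Tm = 4·6 + 2·7 = 24 + 14 = 38°C

38°C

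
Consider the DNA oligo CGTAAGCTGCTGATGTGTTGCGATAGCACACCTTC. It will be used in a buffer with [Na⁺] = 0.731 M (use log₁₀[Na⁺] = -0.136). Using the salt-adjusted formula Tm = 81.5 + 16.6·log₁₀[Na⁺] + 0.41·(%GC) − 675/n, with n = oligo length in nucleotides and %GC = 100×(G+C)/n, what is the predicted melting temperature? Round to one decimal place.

Length n = 35. Base counts: C=9, G=9, A=7, T=10
G+C = 18, so %GC = 18/35 × 100 = 51.429%
Salt term: 16.6 × (-0.136) = -2.258
GC term: 0.41 × 51.429 = 21.086; length term: −675/35 = −19.286
Tm = 81.5 + (-2.258) + 21.086 − 19.286 = 81.042 → 81.0°C

81.0°C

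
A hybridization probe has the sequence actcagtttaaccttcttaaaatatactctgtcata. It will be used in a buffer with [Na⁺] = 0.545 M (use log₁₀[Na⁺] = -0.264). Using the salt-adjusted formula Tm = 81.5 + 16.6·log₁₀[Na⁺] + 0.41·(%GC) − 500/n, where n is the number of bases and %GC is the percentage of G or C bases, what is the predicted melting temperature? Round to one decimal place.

Length n = 36. Counting bases: G=2, C=8, T=14, A=12
G+C = 10, so %GC = 10/36 × 100 = 27.778%
Salt term: 16.6 × (-0.264) = -4.382
GC term: 0.41 × 27.778 = 11.389; length term: −500/36 = −13.889
Tm = 81.5 + (-4.382) + 11.389 − 13.889 = 74.618 → 74.6°C

74.6°C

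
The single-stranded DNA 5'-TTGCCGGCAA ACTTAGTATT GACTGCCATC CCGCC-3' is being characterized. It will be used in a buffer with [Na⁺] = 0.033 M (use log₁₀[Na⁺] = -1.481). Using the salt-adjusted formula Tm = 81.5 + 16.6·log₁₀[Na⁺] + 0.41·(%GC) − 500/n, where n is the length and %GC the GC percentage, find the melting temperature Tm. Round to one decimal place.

Length n = 35. Base counts: G=7, T=9, C=12, A=7
G+C = 19, so %GC = 19/35 × 100 = 54.286%
Salt term: 16.6 × (-1.481) = -24.585
GC term: 0.41 × 54.286 = 22.257; length term: −500/35 = −14.286
Tm = 81.5 + (-24.585) + 22.257 − 14.286 = 64.886 → 64.9°C

64.9°C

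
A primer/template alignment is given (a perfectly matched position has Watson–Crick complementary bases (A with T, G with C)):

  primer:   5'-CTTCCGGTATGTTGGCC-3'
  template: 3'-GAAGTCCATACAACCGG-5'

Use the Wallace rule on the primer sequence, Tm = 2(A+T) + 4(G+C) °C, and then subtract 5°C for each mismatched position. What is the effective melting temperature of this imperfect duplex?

Primer base counts: A=1, T=6, G=5, C=5 → A+T=7, G+C=10
Perfect-match Tm = 2(7) + 4(10) = 14 + 40 = 54°C
Mismatches (positions where the bases are not complementary): 1 (at position 5)
Effective Tm = 54 − 1×5 = 54 − 5 = 49°C

49°C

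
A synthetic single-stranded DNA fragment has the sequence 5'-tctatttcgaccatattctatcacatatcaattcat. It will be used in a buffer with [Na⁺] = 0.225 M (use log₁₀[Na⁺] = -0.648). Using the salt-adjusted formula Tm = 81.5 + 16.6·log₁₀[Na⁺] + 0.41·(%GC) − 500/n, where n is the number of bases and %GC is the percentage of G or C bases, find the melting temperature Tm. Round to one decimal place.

Length n = 36. Scanning the sequence gives T=15, C=9, G=1, A=11.
G+C = 10, so %GC = 10/36 × 100 = 27.778%
Salt term: 16.6 × (-0.648) = -10.757
GC term: 0.41 × 27.778 = 11.389; length term: −500/36 = −13.889
Tm = 81.5 + (-10.757) + 11.389 − 13.889 = 68.243 → 68.2°C

68.2°C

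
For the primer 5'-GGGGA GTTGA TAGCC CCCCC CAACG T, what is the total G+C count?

17

Base counts: C=9, A=5, T=4, G=8
Total G or C: 8 + 9 = 17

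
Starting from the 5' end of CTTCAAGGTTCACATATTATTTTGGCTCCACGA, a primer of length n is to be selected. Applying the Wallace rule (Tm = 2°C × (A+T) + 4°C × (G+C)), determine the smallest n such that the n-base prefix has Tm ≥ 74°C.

First 27 bases: CTTCAAGGTTCACATATTATTTTGGCT → Tm = 72°C (< 74°C)
First 28 bases: CTTCAAGGTTCACATATTATTTTGGCTC → Tm = 76°C (≥ 74°C)
Each additional base adds 2°C (A/T) or 4°C (G/C), so Tm is non-decreasing in n; n = 28 is the first length to reach 74°C.

n = 28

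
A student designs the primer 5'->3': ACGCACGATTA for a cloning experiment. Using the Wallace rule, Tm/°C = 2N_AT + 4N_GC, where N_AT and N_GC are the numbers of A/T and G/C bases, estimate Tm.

32°C

Scanning the sequence gives T=2, G=2, C=3, A=4.
So N_AT = 6 and N_GC = 5.
Tm = 2×6 + 4×5 = 32°C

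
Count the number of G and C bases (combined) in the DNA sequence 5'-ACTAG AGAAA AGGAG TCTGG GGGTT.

Base counts: A=8, G=10, T=5, C=2
Total G or C: 10 + 2 = 12

12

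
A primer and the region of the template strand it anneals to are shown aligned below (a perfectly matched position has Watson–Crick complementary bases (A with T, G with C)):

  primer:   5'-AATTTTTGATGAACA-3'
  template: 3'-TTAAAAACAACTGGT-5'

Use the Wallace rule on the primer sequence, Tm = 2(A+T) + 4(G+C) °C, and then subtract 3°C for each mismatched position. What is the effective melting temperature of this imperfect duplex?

30°C

Primer base counts: A=6, T=6, G=2, C=1 → A+T=12, G+C=3
Perfect-match Tm = 2(12) + 4(3) = 24 + 12 = 36°C
Mismatches (positions where the bases are not complementary): 2 (at positions 9, 13)
Effective Tm = 36 − 2×3 = 36 − 6 = 30°C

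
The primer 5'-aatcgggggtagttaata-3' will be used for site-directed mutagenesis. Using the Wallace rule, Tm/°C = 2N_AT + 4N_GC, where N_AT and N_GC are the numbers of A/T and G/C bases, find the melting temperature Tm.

50°C

Base counts: C=1, G=6, T=5, A=6
AT pairs contribute 11, GC pairs contribute 7.
Tm = 2(11) + 4(7) = 22 + 28 = 50°C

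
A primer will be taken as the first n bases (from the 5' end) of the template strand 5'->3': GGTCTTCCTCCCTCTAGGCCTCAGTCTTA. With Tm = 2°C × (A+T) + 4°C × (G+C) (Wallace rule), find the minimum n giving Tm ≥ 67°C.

First 20 bases: GGTCTTCCTCCCTCTAGGCC → Tm = 66°C (< 67°C)
First 21 bases: GGTCTTCCTCCCTCTAGGCCT → Tm = 68°C (≥ 67°C)
Since every base adds ≥2°C, Tm only increases with n, so the threshold is first crossed at n = 21.

n = 21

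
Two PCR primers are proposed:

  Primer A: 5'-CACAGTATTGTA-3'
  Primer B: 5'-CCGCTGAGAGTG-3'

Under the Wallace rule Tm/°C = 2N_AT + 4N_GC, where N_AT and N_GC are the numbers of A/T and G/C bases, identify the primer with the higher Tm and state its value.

Primer B, 40°C

Primer A: A+T=8, G+C=4 → Tm = 2(8)+4(4) = 32°C
Primer B: A+T=4, G+C=8 → Tm = 2(4)+4(8) = 40°C
32°C vs 40°C → primer B is higher.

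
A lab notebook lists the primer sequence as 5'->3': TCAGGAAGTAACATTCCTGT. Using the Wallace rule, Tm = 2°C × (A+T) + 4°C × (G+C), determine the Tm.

56°C

A=6, G=4, C=4, T=6
So N_AT = 12 and N_GC = 8.
Tm = 4·8 + 2·12 = 32 + 24 = 56°C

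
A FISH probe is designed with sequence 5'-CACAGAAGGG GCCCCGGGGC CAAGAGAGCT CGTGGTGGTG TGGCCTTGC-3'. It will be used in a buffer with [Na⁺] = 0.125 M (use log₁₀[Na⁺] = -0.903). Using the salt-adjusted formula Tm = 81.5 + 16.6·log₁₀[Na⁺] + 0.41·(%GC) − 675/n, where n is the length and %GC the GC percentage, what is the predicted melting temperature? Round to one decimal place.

81.2°C

Length n = 49. Base counts: T=7, A=8, C=13, G=21
G+C = 34, so %GC = 34/49 × 100 = 69.388%
Salt term: 16.6 × (-0.903) = -14.99
GC term: 0.41 × 69.388 = 28.449; length term: −675/49 = −13.776
Tm = 81.5 + (-14.99) + 28.449 − 13.776 = 81.183 → 81.2°C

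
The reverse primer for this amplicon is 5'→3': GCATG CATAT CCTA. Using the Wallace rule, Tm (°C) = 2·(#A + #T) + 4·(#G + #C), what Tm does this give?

Scanning the sequence gives G=2, C=4, A=4, T=4.
So N_AT = 8 and N_GC = 6.
Tm = 2×8 + 4×6 = 40°C

40°C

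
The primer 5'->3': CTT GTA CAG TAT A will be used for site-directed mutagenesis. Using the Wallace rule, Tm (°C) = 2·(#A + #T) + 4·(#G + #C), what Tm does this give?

Scanning the sequence gives C=2, G=2, A=4, T=5.
AT pairs contribute 9, GC pairs contribute 4.
Tm = 2×9 + 4×4 = 34°C

34°C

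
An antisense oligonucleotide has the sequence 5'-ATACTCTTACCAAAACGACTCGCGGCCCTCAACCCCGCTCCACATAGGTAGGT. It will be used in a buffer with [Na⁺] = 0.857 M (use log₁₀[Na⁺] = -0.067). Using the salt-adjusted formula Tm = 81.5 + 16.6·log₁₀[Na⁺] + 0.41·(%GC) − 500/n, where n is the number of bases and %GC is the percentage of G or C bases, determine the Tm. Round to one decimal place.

93.4°C

Length n = 53. G=9, T=10, A=14, C=20
G+C = 29, so %GC = 29/53 × 100 = 54.717%
Salt term: 16.6 × (-0.067) = -1.112
GC term: 0.41 × 54.717 = 22.434; length term: −500/53 = −9.434
Tm = 81.5 + (-1.112) + 22.434 − 9.434 = 93.388 → 93.4°C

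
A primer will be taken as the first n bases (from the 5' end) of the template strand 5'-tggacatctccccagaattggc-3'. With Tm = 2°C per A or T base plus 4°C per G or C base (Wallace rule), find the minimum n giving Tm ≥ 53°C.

First 17 bases: TGGACATCTCCCCAGAA → Tm = 52°C (< 53°C)
First 18 bases: TGGACATCTCCCCAGAAT → Tm = 54°C (≥ 53°C)
Since every base adds ≥2°C, Tm only increases with n, so the threshold is first crossed at n = 18.

n = 18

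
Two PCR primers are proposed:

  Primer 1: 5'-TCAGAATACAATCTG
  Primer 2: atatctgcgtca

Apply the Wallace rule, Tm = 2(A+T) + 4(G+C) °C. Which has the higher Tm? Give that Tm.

Primer 1: A+T=10, G+C=5 → Tm = 2(10)+4(5) = 40°C
Primer 2: A+T=7, G+C=5 → Tm = 2(7)+4(5) = 34°C
40°C vs 34°C → primer 1 is higher.

Primer 1, 40°C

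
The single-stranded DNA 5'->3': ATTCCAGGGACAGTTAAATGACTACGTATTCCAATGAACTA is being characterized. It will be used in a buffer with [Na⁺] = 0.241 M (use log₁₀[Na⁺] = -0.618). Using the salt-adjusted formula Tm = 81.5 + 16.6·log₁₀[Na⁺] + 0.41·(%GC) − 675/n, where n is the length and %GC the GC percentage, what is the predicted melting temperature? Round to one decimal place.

Length n = 41. C=8, A=15, T=11, G=7
G+C = 15, so %GC = 15/41 × 100 = 36.585%
Salt term: 16.6 × (-0.618) = -10.259
GC term: 0.41 × 36.585 = 15; length term: −675/41 = −16.463
Tm = 81.5 + (-10.259) + 15 − 16.463 = 69.778 → 69.8°C

69.8°C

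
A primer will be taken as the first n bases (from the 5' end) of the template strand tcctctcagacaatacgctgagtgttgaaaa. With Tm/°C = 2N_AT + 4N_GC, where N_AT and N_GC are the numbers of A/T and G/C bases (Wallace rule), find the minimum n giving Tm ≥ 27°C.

n = 9

First 8 bases: TCCTCTCA → Tm = 24°C (< 27°C)
First 9 bases: TCCTCTCAG → Tm = 28°C (≥ 27°C)
Each additional base adds 2°C (A/T) or 4°C (G/C), so Tm is non-decreasing in n; n = 9 is the first length to reach 27°C.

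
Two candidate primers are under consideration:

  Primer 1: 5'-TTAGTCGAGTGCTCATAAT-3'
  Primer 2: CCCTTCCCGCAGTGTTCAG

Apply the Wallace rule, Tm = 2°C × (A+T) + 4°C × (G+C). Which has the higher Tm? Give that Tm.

Primer 2, 62°C

Primer 1: A+T=12, G+C=7 → Tm = 2(12)+4(7) = 52°C
Primer 2: A+T=7, G+C=12 → Tm = 2(7)+4(12) = 62°C
52°C vs 62°C → primer 2 is higher.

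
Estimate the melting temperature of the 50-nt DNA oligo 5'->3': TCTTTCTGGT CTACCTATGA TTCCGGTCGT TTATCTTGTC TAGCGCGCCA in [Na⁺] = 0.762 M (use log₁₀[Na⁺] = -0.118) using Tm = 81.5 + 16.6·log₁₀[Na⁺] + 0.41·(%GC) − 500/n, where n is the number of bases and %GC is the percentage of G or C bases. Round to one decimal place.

Length n = 50. Base counts: C=14, T=20, G=10, A=6
G+C = 24, so %GC = 24/50 × 100 = 48%
Salt term: 16.6 × (-0.118) = -1.959
GC term: 0.41 × 48 = 19.68; length term: −500/50 = −10
Tm = 81.5 + (-1.959) + 19.68 − 10 = 89.221 → 89.2°C

89.2°C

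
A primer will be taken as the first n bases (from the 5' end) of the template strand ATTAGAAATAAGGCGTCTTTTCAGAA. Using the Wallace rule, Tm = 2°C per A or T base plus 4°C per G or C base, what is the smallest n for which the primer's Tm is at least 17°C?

n = 8

First 7 bases: ATTAGAA → Tm = 16°C (< 17°C)
First 8 bases: ATTAGAAA → Tm = 18°C (≥ 17°C)
Since every base adds ≥2°C, Tm only increases with n, so the threshold is first crossed at n = 8.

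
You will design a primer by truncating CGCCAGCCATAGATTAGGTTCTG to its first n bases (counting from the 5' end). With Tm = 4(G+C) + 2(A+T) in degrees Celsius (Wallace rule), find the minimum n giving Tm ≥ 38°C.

n = 12

First 11 bases: CGCCAGCCATA → Tm = 36°C (< 38°C)
First 12 bases: CGCCAGCCATAG → Tm = 40°C (≥ 38°C)
Each additional base adds 2°C (A/T) or 4°C (G/C), so Tm is non-decreasing in n; n = 12 is the first length to reach 38°C.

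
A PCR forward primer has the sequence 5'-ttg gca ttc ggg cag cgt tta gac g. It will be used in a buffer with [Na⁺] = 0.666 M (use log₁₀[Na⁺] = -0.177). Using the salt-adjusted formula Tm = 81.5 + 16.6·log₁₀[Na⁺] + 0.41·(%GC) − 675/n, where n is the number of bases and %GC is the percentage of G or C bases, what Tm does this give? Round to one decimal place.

Length n = 25. A=4, T=7, C=5, G=9
G+C = 14, so %GC = 14/25 × 100 = 56%
Salt term: 16.6 × (-0.177) = -2.938
GC term: 0.41 × 56 = 22.96; length term: −675/25 = −27
Tm = 81.5 + (-2.938) + 22.96 − 27 = 74.522 → 74.5°C

74.5°C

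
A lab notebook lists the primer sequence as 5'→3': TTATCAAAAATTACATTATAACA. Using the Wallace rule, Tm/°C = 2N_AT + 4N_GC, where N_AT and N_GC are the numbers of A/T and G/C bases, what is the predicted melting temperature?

Counting bases: A=12, C=3, G=0, T=8
So N_AT = 20 and N_GC = 3.
Tm = 2×20 + 4×3 = 52°C

52°C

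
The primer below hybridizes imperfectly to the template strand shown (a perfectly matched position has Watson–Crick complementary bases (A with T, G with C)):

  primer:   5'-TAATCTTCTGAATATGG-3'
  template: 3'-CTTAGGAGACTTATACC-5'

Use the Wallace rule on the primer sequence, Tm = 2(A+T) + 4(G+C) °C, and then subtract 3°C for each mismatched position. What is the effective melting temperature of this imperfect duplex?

Primer base counts: A=5, T=7, G=3, C=2 → A+T=12, G+C=5
Perfect-match Tm = 2(12) + 4(5) = 24 + 20 = 44°C
Mismatches (positions where the bases are not complementary): 2 (at positions 1, 6)
Effective Tm = 44 − 2×3 = 44 − 6 = 38°C

38°C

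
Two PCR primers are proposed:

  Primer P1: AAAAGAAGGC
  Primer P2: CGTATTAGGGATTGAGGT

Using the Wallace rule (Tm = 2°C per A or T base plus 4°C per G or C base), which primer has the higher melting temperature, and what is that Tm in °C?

Primer P1: A+T=6, G+C=4 → Tm = 2(6)+4(4) = 28°C
Primer P2: A+T=10, G+C=8 → Tm = 2(10)+4(8) = 52°C
28°C vs 52°C → primer P2 is higher.

Primer P2, 52°C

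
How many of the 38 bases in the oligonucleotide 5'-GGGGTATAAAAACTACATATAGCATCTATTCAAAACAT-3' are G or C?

11

Scanning the sequence gives C=6, A=17, G=5, T=10.
G+C = 5 + 6 = 11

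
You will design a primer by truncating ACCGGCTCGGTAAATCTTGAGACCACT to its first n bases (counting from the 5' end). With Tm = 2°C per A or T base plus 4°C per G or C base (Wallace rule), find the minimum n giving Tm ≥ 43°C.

First 13 bases: ACCGGCTCGGTAA → Tm = 42°C (< 43°C)
First 14 bases: ACCGGCTCGGTAAA → Tm = 44°C (≥ 43°C)
Since every base adds ≥2°C, Tm only increases with n, so the threshold is first crossed at n = 14.

n = 14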